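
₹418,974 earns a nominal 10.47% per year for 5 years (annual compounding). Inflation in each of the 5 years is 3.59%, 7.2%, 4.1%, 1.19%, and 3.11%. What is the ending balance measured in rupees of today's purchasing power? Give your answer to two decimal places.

₹571,488.00

Nominal value at maturity: ₹418,974 × (1 + 10.47%)^5 ≈ ₹689,300.90.
Price-level factor over 5 years: 1.0359 × 1.072 × 1.041 × 1.0119 × 1.0311 ≈ 1.2061511374.
Dividing the nominal maturity value by the price-level factor gives the value in today's money.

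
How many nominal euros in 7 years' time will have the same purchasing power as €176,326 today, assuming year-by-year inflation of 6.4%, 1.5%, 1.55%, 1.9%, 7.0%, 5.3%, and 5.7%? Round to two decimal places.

Cumulative price-level factor: 1.064 × 1.015 × 1.0155 × 1.019 × 1.070 × 1.053 × 1.057 ≈ 1.3309107046.
The nominal amount required is €176,326 scaled up by that factor.

€234,674.16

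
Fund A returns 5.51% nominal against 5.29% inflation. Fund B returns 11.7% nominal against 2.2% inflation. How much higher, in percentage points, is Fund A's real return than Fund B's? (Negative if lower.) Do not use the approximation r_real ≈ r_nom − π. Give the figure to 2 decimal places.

Fund A real return: 1.0551/1.0529 − 1 = 0.209%.
Fund B real return: 1.117/1.022 − 1 = 9.295%.
Difference: 0.209 − 9.295 = -9.086 pp.

-9.09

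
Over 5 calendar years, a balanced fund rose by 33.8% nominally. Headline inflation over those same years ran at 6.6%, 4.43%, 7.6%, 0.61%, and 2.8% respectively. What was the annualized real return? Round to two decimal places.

1.55%

Cumulative inflation factor: 1.066 × 1.0443 × 1.076 × 1.0061 × 1.028 ≈ 1.23888.
Nominal growth factor: 1.33800. Real growth factor = 1.33800 / 1.23888 ≈ 1.08001.
Annualized: 1.08001^(1/5) − 1 ≈ 0.01551.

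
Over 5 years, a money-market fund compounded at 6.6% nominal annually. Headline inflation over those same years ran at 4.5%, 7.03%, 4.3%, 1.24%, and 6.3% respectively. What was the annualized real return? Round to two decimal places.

Cumulative inflation factor: 1.045 × 1.0703 × 1.043 × 1.0124 × 1.063 ≈ 1.25543.
Nominal growth factor: 1.37653. Real growth factor = 1.37653 / 1.25543 ≈ 1.09646.
Annualized: 1.09646^(1/5) − 1 ≈ 0.01859.

1.86%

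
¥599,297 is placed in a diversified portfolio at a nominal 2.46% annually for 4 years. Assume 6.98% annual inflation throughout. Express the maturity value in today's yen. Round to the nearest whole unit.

Nominal value at maturity: ¥599,297 × (1 + 2.46%)^4 ≈ ¥660,480.
Price-level factor over 4 years: (1 + 6.98%)^4 ≈ 1.3098162503.
The maturity value deflated by that factor is the answer in today's purchasing power.

¥504,254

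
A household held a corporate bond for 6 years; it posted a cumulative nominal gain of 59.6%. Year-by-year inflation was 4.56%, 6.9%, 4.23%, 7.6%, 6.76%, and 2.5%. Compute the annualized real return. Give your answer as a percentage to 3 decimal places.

Cumulative inflation factor: 1.0456 × 1.069 × 1.0423 × 1.076 × 1.0676 × 1.025 ≈ 1.37177.
Nominal growth factor: 1.59600. Real growth factor = 1.59600 / 1.37177 ≈ 1.16346.
Annualized: 1.16346^(1/6) − 1 ≈ 0.02555.

2.555%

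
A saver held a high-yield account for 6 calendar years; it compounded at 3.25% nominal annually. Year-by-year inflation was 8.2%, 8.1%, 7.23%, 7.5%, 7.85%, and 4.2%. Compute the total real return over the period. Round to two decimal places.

-20.04%

Cumulative inflation factor: 1.082 × 1.081 × 1.0723 × 1.075 × 1.0785 × 1.042 ≈ 1.51518.
Nominal growth factor: 1.21155. Real growth factor = 1.21155 / 1.51518 ≈ 0.79960.
Total real return ≈ -20.0396%.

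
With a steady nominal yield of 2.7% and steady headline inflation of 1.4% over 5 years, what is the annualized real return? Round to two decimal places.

With constant rates the annual real return is the same each year: (1+2.7%)/(1+1.4%) − 1 = 0.01282.

1.28%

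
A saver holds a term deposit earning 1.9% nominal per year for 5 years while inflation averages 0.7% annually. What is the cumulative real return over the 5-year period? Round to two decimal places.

The annual real rate is (1+1.9%)/(1+0.7%) − 1 = 1.1917%.
Compounded over 5 years: (1 + 0.011917)^5 − 1 ≈ 0.06102.

6.10%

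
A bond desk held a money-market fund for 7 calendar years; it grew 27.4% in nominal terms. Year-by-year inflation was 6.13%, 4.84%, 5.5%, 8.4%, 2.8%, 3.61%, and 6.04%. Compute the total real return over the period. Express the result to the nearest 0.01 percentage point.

-11.35%

Cumulative inflation factor: 1.0613 × 1.0484 × 1.055 × 1.084 × 1.028 × 1.0361 × 1.0604 ≈ 1.43718.
Nominal growth factor: 1.27400. Real growth factor = 1.27400 / 1.43718 ≈ 0.88646.
Total real return ≈ -11.3542%.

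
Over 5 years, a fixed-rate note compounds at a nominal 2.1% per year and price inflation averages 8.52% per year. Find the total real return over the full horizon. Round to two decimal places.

-26.28%

The annual real rate is (1+2.1%)/(1+8.52%) − 1 = -5.9160%.
Compounded over 5 years: (1 + -0.059160)^5 − 1 ≈ -0.26281.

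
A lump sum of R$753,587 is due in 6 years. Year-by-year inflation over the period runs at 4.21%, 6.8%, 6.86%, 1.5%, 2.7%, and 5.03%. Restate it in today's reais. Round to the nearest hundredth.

R$578,745.63

Price-level factor over 6 years: 1.0421 × 1.068 × 1.0686 × 1.015 × 1.027 × 1.0503 ≈ 1.3021039902.
Purchasing power today: R$753,587 divided by that factor.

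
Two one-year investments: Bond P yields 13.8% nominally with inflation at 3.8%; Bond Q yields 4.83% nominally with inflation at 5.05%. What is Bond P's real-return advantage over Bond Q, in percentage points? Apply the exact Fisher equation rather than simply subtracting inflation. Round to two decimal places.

Bond P real return: 1.138/1.038 − 1 = 9.634%.
Bond Q real return: 1.0483/1.0505 − 1 = -0.209%.
Difference: 9.634 − (-0.209) = 9.843 pp.

9.84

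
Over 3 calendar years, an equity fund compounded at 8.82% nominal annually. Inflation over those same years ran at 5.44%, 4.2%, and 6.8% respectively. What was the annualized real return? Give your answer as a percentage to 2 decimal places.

3.17%

Cumulative inflation factor: 1.0544 × 1.042 × 1.068 ≈ 1.17340.
Nominal growth factor: 1.28862. Real growth factor = 1.28862 / 1.17340 ≈ 1.09820.
Annualized: 1.09820^(1/3) − 1 ≈ 0.03172.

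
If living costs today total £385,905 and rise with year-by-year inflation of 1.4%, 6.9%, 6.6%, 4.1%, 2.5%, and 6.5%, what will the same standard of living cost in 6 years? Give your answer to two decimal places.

£506,731.00

Cumulative price-level factor: 1.014 × 1.069 × 1.066 × 1.041 × 1.025 × 1.065 ≈ 1.3130977815.
The nominal amount required is £385,905 scaled up by that factor.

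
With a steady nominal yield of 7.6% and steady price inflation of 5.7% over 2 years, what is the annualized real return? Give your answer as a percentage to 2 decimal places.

With constant rates the annual real return is the same each year: (1+7.6%)/(1+5.7%) − 1 = 0.01798.

1.80%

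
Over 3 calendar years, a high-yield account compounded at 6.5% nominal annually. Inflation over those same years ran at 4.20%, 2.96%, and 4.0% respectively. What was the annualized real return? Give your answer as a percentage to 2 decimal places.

Cumulative inflation factor: 1.0420 × 1.0296 × 1.040 ≈ 1.11576.
Nominal growth factor: 1.20795. Real growth factor = 1.20795 / 1.11576 ≈ 1.08263.
Annualized: 1.08263^(1/3) − 1 ≈ 0.02682.

2.68%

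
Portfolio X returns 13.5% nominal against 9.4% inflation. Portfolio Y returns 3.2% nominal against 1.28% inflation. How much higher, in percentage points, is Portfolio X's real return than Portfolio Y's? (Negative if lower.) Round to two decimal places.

1.85

Portfolio X real return: 1.135/1.094 − 1 = 3.748%.
Portfolio Y real return: 1.032/1.0128 − 1 = 1.896%.
Difference: 3.748 − 1.896 = 1.852 pp.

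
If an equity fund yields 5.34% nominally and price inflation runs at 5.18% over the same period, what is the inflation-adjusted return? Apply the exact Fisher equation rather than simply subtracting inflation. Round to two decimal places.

Real return via the Fisher equation: (1 + 5.34%)/(1 + 5.18%) − 1 = 1.0534/1.0518 − 1 ≈ 0.00152.

0.15%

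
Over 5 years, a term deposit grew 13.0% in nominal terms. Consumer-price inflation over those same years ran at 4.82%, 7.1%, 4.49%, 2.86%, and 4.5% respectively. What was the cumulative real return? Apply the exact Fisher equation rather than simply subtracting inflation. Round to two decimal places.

-10.38%

Cumulative inflation factor: 1.0482 × 1.071 × 1.0449 × 1.0286 × 1.045 ≈ 1.26087.
Nominal growth factor: 1.13000. Real growth factor = 1.13000 / 1.26087 ≈ 0.89620.
Total real return ≈ -10.3795%.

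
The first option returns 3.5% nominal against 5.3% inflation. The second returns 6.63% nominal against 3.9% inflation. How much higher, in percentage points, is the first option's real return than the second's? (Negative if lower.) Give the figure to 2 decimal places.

-4.34

The first option real return: 1.035/1.053 − 1 = -1.709%.
The second real return: 1.0663/1.039 − 1 = 2.628%.
Difference: -1.709 − 2.628 = -4.337 pp.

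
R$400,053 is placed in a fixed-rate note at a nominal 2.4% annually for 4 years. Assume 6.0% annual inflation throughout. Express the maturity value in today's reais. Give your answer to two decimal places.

Nominal value at maturity: R$400,053 × (1 + 2.4%)^4 ≈ R$439,862.93.
Price-level factor over 4 years: (1 + 6.0%)^4 = 1.26247696.
Dividing the nominal maturity value by the price-level factor gives the value in today's money.

R$348,412.64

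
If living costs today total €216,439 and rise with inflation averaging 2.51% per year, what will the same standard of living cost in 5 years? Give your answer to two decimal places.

€245,000.34

Cumulative price-level factor: (1+2.51%)^5 ≈ 1.1319602270.
Multiplying €216,439 by the price-level factor gives the future nominal sum.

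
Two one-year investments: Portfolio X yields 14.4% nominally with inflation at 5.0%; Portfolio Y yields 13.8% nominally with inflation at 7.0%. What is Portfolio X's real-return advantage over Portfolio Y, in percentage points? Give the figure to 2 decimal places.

Portfolio X real return: 1.144/1.050 − 1 = 8.952%.
Portfolio Y real return: 1.138/1.070 − 1 = 6.355%.
Difference: 8.952 − 6.355 = 2.597 pp.

2.60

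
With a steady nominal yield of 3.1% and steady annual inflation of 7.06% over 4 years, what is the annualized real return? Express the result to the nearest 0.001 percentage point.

-3.699%

With constant rates the annual real return is the same each year: (1+3.1%)/(1+7.06%) − 1 = -0.03699.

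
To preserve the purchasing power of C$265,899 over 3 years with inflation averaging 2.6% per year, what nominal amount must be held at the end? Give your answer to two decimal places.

Cumulative price-level factor: (1+2.6%)^3 = 1.080045576.
The nominal amount required is C$265,899 scaled up by that factor.

C$287,183.04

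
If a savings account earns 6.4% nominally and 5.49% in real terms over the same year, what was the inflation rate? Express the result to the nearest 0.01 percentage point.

0.86%

From (1+r_nom) = (1+r_real)(1+π), we get 1+π = (1 + 6.4%)/(1 + 5.49%) = 1.064/1.0549 ≈ 1.00863.
So π ≈ 0.8626%.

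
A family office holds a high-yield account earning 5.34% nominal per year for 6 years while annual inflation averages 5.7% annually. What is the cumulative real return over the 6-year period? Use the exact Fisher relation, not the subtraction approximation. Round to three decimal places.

The annual real rate is (1+5.34%)/(1+5.7%) − 1 = -0.3406%.
Compounded over 6 years: (1 + -0.003406)^6 − 1 ≈ -0.02026.

-2.026%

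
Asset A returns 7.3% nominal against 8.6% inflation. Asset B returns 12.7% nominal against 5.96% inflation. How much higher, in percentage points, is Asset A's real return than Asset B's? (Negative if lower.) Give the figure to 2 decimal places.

-7.56

Asset A real return: 1.073/1.086 − 1 = -1.197%.
Asset B real return: 1.127/1.0596 − 1 = 6.361%.
Difference: -1.197 − 6.361 = -7.558 pp.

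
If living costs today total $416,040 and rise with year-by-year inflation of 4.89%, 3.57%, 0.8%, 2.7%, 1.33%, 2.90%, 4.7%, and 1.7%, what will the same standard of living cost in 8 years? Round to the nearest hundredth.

Cumulative price-level factor: 1.0489 × 1.0357 × 1.008 × 1.027 × 1.0133 × 1.0290 × 1.047 × 1.017 ≈ 1.2485906815.
The nominal amount required is $416,040 scaled up by that factor.

$519,463.67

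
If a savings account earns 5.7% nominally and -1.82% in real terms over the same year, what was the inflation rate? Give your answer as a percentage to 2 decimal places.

From (1+r_nom) = (1+r_real)(1+π), we get 1+π = (1 + 5.7%)/(1 − 1.82%) = 1.057/0.9818 ≈ 1.07659.
So π ≈ 7.6594%.

7.66%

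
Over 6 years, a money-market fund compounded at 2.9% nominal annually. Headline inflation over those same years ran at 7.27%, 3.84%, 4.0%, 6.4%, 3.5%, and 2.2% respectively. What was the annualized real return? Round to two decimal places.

-1.55%

Cumulative inflation factor: 1.0727 × 1.0384 × 1.040 × 1.064 × 1.035 × 1.022 ≈ 1.30379.
Nominal growth factor: 1.18711. Real growth factor = 1.18711 / 1.30379 ≈ 0.91051.
Annualized: 0.91051^(1/6) − 1 ≈ -0.01550.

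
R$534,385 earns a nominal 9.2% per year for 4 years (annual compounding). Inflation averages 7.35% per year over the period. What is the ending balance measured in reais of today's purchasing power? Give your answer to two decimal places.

R$572,185.20

Nominal value at maturity: R$534,385 × (1 + 9.2%)^4 ≈ R$759,879.65.
Price-level factor over 4 years: (1 + 7.35%)^4 ≈ 1.3280309458.
The maturity value deflated by that factor is the answer in today's purchasing power.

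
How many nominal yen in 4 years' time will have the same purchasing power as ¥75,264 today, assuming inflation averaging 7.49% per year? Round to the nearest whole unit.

¥100,475

Cumulative price-level factor: (1+7.49%)^4 ≈ 1.3349722912.
Multiplying ¥75,264 by the price-level factor gives the future nominal sum.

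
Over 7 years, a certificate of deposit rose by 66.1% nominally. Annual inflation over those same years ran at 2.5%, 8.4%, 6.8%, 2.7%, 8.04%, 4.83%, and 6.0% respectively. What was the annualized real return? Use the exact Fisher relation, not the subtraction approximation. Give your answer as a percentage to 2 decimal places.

1.83%

Cumulative inflation factor: 1.025 × 1.084 × 1.068 × 1.027 × 1.0804 × 1.0483 × 1.060 ≈ 1.46309.
Nominal growth factor: 1.66100. Real growth factor = 1.66100 / 1.46309 ≈ 1.13527.
Annualized: 1.13527^(1/7) − 1 ≈ 0.01829.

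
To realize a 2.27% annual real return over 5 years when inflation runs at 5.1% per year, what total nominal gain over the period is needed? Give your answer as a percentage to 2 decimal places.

43.47%

Required annual nominal rate: (1+2.27%)(1+5.1%) − 1 = 7.48577%.
Cumulative over 5 years: (1 + 0.0748577)^5 − 1 ≈ 0.43468.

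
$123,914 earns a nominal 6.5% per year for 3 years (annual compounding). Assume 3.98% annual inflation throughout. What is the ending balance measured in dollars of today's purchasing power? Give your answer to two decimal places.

Nominal value at maturity: $123,914 × (1 + 6.5%)^3 ≈ $149,681.87.
Price-level factor over 3 years: (1 + 3.98%)^3 ≈ 1.1242151648.
The maturity value deflated by that factor is the answer in today's purchasing power.

$133,143.44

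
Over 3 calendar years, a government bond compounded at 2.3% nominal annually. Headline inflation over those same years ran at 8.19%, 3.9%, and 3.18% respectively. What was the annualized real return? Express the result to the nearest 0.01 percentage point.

-2.63%

Cumulative inflation factor: 1.0819 × 1.039 × 1.0318 ≈ 1.15984.
Nominal growth factor: 1.07060. Real growth factor = 1.07060 / 1.15984 ≈ 0.92306.
Annualized: 0.92306^(1/3) − 1 ≈ -0.02633.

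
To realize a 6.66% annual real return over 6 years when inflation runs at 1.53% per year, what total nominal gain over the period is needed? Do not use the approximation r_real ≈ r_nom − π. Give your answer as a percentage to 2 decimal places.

61.28%

Required annual nominal rate: (1+6.66%)(1+1.53%) − 1 = 8.291898%.
Cumulative over 6 years: (1 + 0.08291898)^6 − 1 ≈ 0.61278.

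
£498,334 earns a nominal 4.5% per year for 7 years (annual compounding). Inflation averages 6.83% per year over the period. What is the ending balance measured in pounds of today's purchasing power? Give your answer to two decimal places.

£427,053.17

Nominal value at maturity: £498,334 × (1 + 4.5%)^7 ≈ £678,163.72.
Price-level factor over 7 years: (1 + 6.83%)^7 ≈ 1.5880076811.
Dividing the nominal maturity value by the price-level factor gives the value in today's money.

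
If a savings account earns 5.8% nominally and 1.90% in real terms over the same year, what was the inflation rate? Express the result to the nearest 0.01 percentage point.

3.83%

From (1+r_nom) = (1+r_real)(1+π), we get 1+π = (1 + 5.8%)/(1 + 1.90%) = 1.058/1.0190 ≈ 1.03827.
So π ≈ 3.8273%.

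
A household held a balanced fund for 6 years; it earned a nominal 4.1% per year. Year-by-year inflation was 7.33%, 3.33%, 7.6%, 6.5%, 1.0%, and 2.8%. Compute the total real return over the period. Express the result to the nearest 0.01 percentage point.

-3.55%

Cumulative inflation factor: 1.0733 × 1.0333 × 1.076 × 1.065 × 1.010 × 1.028 ≈ 1.31954.
Nominal growth factor: 1.27264. Real growth factor = 1.27264 / 1.31954 ≈ 0.96445.
Total real return ≈ -3.5548%.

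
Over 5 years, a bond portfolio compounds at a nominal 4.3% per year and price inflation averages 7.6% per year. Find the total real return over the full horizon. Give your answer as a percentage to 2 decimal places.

-14.42%

The annual real rate is (1+4.3%)/(1+7.6%) − 1 = -3.0669%.
Compounded over 5 years: (1 + -0.030669)^5 − 1 ≈ -0.14422.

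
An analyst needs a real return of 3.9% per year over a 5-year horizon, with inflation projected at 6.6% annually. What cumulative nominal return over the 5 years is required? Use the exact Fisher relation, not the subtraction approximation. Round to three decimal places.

66.672%

Required annual nominal rate: (1+3.9%)(1+6.6%) − 1 = 10.7574%.
Cumulative over 5 years: (1 + 0.107574)^5 − 1 ≈ 0.66672.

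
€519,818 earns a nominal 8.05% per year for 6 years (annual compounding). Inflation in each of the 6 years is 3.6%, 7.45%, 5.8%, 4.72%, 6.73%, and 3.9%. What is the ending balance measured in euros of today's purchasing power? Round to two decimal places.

Nominal value at maturity: €519,818 × (1 + 8.05%)^6 ≈ €827,179.84.
Price-level factor over 6 years: 1.036 × 1.0745 × 1.058 × 1.0472 × 1.0673 × 1.039 ≈ 1.3676769683.
Dividing the nominal maturity value by the price-level factor gives the value in today's money.

€604,806.44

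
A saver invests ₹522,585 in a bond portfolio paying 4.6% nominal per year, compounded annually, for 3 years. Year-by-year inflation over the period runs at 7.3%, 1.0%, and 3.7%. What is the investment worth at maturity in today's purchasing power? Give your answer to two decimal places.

Nominal value at maturity: ₹522,585 × (1 + 4.6%)^3 ≈ ₹598,069.97.
Price-level factor over 3 years: 1.073 × 1.010 × 1.037 = 1.12382801.
Dividing the nominal maturity value by the price-level factor gives the value in today's money.

₹532,172.15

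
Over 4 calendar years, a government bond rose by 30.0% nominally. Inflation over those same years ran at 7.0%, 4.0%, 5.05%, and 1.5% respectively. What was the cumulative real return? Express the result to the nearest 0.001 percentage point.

9.563%

Cumulative inflation factor: 1.070 × 1.040 × 1.0505 × 1.015 ≈ 1.18653.
Nominal growth factor: 1.30000. Real growth factor = 1.30000 / 1.18653 ≈ 1.09563.
Total real return ≈ 9.5631%.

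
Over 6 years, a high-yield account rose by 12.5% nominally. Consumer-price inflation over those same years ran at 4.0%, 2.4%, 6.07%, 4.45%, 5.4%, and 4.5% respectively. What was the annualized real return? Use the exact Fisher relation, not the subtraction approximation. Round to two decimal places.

Cumulative inflation factor: 1.040 × 1.024 × 1.0607 × 1.0445 × 1.054 × 1.045 ≈ 1.29954.
Nominal growth factor: 1.12500. Real growth factor = 1.12500 / 1.29954 ≈ 0.86569.
Annualized: 0.86569^(1/6) − 1 ≈ -0.02375.

-2.38%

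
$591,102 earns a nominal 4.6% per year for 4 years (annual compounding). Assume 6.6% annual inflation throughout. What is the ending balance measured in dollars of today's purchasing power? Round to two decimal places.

Nominal value at maturity: $591,102 × (1 + 4.6%)^4 ≈ $707,602.19.
Price-level factor over 4 years: (1 + 6.6%)^4 ≈ 1.2913049587.
The maturity value deflated by that factor is the answer in today's purchasing power.

$547,974.50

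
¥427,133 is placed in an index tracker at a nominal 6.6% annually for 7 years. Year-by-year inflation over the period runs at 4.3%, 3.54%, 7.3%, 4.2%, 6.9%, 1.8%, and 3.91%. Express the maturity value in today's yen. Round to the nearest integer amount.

Nominal value at maturity: ¥427,133 × (1 + 6.6%)^7 ≈ ¥668,134.
Price-level factor over 7 years: 1.043 × 1.0354 × 1.073 × 1.042 × 1.069 × 1.018 × 1.0391 ≈ 1.3653460494.
Dividing the nominal maturity value by the price-level factor gives the value in today's money.

¥489,351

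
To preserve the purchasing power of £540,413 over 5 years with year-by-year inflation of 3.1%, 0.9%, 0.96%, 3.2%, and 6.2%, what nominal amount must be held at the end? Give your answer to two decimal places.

£622,055.56

Cumulative price-level factor: 1.031 × 1.009 × 1.0096 × 1.032 × 1.062 ≈ 1.1510743793.
The nominal amount required is £540,413 scaled up by that factor.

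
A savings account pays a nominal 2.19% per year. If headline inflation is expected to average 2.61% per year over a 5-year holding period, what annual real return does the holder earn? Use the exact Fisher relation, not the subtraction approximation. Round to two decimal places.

-0.41%

With constant rates the annual real return is the same each year: (1+2.19%)/(1+2.61%) − 1 = -0.00409.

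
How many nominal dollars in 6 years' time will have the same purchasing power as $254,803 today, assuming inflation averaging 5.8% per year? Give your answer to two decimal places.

Cumulative price-level factor: (1+5.8%)^6 ≈ 1.4025359636.
The nominal amount required is $254,803 scaled up by that factor.

$357,370.37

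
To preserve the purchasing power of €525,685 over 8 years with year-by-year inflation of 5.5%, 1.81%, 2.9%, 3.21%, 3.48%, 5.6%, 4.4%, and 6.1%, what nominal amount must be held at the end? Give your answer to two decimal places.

Cumulative price-level factor: 1.055 × 1.0181 × 1.029 × 1.0321 × 1.0348 × 1.056 × 1.044 × 1.061 ≈ 1.3807538750.
Multiplying €525,685 by the price-level factor gives the future nominal sum.

€725,841.60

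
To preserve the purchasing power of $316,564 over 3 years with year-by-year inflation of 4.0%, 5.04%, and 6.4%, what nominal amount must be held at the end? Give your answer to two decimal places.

Cumulative price-level factor: 1.040 × 1.0504 × 1.064 = 1.162330624.
The nominal amount required is $316,564 scaled up by that factor.

$367,952.03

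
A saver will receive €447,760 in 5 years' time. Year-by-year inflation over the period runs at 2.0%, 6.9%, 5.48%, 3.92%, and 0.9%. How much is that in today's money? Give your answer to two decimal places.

Price-level factor over 5 years: 1.020 × 1.069 × 1.0548 × 1.0392 × 1.009 ≈ 1.2059749930.
Purchasing power today: €447,760 divided by that factor.

€371,284.65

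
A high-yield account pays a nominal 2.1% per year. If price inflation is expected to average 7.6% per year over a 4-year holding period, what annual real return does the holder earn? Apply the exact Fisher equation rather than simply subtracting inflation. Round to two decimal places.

-5.11%

With constant rates the annual real return is the same each year: (1+2.1%)/(1+7.6%) − 1 = -0.05112.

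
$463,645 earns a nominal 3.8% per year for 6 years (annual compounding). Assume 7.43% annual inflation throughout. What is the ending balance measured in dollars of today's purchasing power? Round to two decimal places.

Nominal value at maturity: $463,645 × (1 + 3.8%)^6 ≈ $579,922.16.
Price-level factor over 6 years: (1 + 7.43%)^6 ≈ 1.5372816896.
The maturity value deflated by that factor is the answer in today's purchasing power.

$377,238.71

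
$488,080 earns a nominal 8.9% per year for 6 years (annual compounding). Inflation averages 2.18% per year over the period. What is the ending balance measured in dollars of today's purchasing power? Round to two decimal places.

$715,258.29

Nominal value at maturity: $488,080 × (1 + 8.9%)^6 ≈ $814,063.51.
Price-level factor over 6 years: (1 + 2.18%)^6 ≈ 1.1381392221.
The maturity value deflated by that factor is the answer in today's purchasing power.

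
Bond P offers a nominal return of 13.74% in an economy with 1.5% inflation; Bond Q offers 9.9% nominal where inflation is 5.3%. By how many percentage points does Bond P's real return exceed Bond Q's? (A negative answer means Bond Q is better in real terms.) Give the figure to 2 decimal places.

7.69

Bond P real return: 1.1374/1.015 − 1 = 12.059%.
Bond Q real return: 1.099/1.053 − 1 = 4.368%.
Difference: 12.059 − 4.368 = 7.691 pp.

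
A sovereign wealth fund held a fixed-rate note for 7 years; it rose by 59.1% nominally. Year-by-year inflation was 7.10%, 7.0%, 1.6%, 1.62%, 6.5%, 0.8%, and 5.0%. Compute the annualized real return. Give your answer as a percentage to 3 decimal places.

2.553%

Cumulative inflation factor: 1.0710 × 1.070 × 1.016 × 1.0162 × 1.065 × 1.008 × 1.050 ≈ 1.33366.
Nominal growth factor: 1.59100. Real growth factor = 1.59100 / 1.33366 ≈ 1.19296.
Annualized: 1.19296^(1/7) − 1 ≈ 0.02553.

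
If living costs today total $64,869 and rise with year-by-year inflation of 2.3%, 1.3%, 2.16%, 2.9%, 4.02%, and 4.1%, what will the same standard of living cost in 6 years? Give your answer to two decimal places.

Cumulative price-level factor: 1.023 × 1.013 × 1.0216 × 1.029 × 1.0402 × 1.041 ≈ 1.1796384424.
The nominal amount required is $64,869 scaled up by that factor.

$76,521.97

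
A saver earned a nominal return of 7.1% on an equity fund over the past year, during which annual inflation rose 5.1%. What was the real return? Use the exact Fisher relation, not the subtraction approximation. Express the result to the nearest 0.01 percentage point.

1.90%

Real return via the Fisher equation: (1 + 7.1%)/(1 + 5.1%) − 1 = 1.071/1.051 − 1 ≈ 0.01903.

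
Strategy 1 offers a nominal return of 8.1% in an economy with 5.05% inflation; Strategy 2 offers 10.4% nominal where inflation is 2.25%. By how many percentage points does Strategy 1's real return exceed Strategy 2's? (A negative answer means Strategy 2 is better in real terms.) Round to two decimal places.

Strategy 1 real return: 1.081/1.0505 − 1 = 2.903%.
Strategy 2 real return: 1.104/1.0225 − 1 = 7.971%.
Difference: 2.903 − 7.971 = -5.068 pp.

-5.07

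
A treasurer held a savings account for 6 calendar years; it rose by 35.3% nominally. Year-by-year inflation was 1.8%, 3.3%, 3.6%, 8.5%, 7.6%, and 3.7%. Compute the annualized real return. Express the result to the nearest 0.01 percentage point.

Cumulative inflation factor: 1.018 × 1.033 × 1.036 × 1.085 × 1.076 × 1.037 ≈ 1.31895.
Nominal growth factor: 1.35300. Real growth factor = 1.35300 / 1.31895 ≈ 1.02582.
Annualized: 1.02582^(1/6) − 1 ≈ 0.00426.

0.43%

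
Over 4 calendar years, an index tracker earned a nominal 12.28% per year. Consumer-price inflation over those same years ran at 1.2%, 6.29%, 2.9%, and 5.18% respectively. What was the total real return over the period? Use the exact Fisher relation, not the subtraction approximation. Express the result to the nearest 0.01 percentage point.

36.52%

Cumulative inflation factor: 1.012 × 1.0629 × 1.029 × 1.0518 ≈ 1.16418.
Nominal growth factor: 1.58931. Real growth factor = 1.58931 / 1.16418 ≈ 1.36517.
Total real return ≈ 36.5174%.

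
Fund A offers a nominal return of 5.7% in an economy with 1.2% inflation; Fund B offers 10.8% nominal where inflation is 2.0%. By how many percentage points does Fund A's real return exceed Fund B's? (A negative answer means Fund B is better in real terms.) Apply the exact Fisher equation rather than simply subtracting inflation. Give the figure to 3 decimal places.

Fund A real return: 1.057/1.012 − 1 = 4.4466%.
Fund B real return: 1.108/1.020 − 1 = 8.6275%.
Difference: 4.4466 − 8.6275 = -4.1809 pp.

-4.181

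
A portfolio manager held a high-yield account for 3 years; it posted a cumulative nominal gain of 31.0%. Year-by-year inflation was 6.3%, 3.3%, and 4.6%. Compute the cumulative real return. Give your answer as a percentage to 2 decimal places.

14.05%

Cumulative inflation factor: 1.063 × 1.033 × 1.046 ≈ 1.14859.
Nominal growth factor: 1.31000. Real growth factor = 1.31000 / 1.14859 ≈ 1.14053.
Total real return ≈ 14.0528%.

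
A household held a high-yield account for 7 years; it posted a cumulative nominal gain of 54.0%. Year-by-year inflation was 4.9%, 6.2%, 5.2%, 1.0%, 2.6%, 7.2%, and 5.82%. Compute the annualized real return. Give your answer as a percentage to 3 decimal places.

1.604%

Cumulative inflation factor: 1.049 × 1.062 × 1.052 × 1.010 × 1.026 × 1.072 × 1.0582 ≈ 1.37768.
Nominal growth factor: 1.54000. Real growth factor = 1.54000 / 1.37768 ≈ 1.11782.
Annualized: 1.11782^(1/7) − 1 ≈ 0.01604.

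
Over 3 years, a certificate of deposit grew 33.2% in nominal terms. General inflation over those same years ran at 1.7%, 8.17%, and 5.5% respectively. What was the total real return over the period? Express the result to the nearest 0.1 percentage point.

14.8%

Cumulative inflation factor: 1.017 × 1.0817 × 1.055 ≈ 1.16059.
Nominal growth factor: 1.33200. Real growth factor = 1.33200 / 1.16059 ≈ 1.14769.
Total real return ≈ 14.7688%.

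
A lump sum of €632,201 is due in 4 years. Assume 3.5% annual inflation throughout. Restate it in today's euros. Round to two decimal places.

€550,926.65

Price-level factor over 4 years: (1 + 3.5%)^4 ≈ 1.1475230006.
Purchasing power today: €632,201 divided by that factor.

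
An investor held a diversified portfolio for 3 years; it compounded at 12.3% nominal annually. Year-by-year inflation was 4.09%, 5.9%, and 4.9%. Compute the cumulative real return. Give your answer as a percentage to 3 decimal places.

22.478%

Cumulative inflation factor: 1.0409 × 1.059 × 1.049 ≈ 1.15633.
Nominal growth factor: 1.41625. Real growth factor = 1.41625 / 1.15633 ≈ 1.22478.
Total real return ≈ 22.4782%.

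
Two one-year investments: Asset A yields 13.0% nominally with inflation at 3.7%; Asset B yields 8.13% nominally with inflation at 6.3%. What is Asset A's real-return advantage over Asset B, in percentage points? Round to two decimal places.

7.25

Asset A real return: 1.130/1.037 − 1 = 8.968%.
Asset B real return: 1.0813/1.063 − 1 = 1.722%.
Difference: 8.968 − 1.722 = 7.246 pp.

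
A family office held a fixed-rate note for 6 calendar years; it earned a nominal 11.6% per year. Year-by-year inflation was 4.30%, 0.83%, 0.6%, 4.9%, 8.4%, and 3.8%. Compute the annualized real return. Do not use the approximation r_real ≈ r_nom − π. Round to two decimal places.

7.54%

Cumulative inflation factor: 1.0430 × 1.0083 × 1.006 × 1.049 × 1.084 × 1.038 ≈ 1.24875.
Nominal growth factor: 1.93190. Real growth factor = 1.93190 / 1.24875 ≈ 1.54707.
Annualized: 1.54707^(1/6) − 1 ≈ 0.07544.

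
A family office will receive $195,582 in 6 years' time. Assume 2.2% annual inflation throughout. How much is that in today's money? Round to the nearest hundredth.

Price-level factor over 6 years: (1 + 2.2%)^6 ≈ 1.1394765049.
Purchasing power today: $195,582 divided by that factor.

$171,641.98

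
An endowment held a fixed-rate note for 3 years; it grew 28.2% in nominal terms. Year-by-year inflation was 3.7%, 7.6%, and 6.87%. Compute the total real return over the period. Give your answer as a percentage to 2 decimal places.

Cumulative inflation factor: 1.037 × 1.076 × 1.0687 ≈ 1.19247.
Nominal growth factor: 1.28200. Real growth factor = 1.28200 / 1.19247 ≈ 1.07508.
Total real return ≈ 7.5081%.

7.51%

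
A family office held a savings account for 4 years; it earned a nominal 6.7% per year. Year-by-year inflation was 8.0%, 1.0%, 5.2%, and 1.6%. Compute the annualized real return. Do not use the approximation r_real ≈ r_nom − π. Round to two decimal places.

2.68%

Cumulative inflation factor: 1.080 × 1.010 × 1.052 × 1.016 ≈ 1.16588.
Nominal growth factor: 1.29616. Real growth factor = 1.29616 / 1.16588 ≈ 1.11174.
Annualized: 1.11174^(1/4) − 1 ≈ 0.02684.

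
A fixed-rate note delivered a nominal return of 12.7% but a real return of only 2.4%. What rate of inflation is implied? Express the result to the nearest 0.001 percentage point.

From (1+r_nom) = (1+r_real)(1+π), we get 1+π = (1 + 12.7%)/(1 + 2.4%) = 1.127/1.024 ≈ 1.10059.
So π ≈ 10.0586%.

10.059%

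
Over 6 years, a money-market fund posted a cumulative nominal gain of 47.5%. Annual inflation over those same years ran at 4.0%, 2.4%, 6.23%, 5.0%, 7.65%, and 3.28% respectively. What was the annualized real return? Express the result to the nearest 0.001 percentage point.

1.859%

Cumulative inflation factor: 1.040 × 1.024 × 1.0623 × 1.050 × 1.0765 × 1.0328 ≈ 1.32069.
Nominal growth factor: 1.47500. Real growth factor = 1.47500 / 1.32069 ≈ 1.11684.
Annualized: 1.11684^(1/6) − 1 ≈ 0.01859.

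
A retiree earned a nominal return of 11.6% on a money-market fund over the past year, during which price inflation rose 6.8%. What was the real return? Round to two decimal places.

4.49%

Real return via the Fisher equation: (1 + 11.6%)/(1 + 6.8%) − 1 = 1.116/1.068 − 1 ≈ 0.04494.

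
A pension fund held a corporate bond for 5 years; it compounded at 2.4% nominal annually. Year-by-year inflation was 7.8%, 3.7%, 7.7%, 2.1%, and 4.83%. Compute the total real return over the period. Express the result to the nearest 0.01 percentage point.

Cumulative inflation factor: 1.078 × 1.037 × 1.077 × 1.021 × 1.0483 ≈ 1.28862.
Nominal growth factor: 1.12590. Real growth factor = 1.12590 / 1.28862 ≈ 0.87373.
Total real return ≈ -12.6274%.

-12.63%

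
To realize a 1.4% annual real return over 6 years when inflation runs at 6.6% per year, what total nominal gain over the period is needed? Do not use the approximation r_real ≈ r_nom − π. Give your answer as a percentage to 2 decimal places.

Required annual nominal rate: (1+1.4%)(1+6.6%) − 1 = 8.0924%.
Cumulative over 6 years: (1 + 0.080924)^6 − 1 ≈ 0.59504.

59.50%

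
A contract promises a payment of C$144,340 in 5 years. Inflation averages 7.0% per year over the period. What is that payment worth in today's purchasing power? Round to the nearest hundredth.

Price-level factor over 5 years: (1 + 7.0%)^5 = 1.4025517307.
Purchasing power today: C$144,340 divided by that factor.

C$102,912.43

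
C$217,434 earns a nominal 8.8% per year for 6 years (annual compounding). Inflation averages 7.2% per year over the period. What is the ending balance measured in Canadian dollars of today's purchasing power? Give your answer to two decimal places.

Nominal value at maturity: C$217,434 × (1 + 8.8%)^6 ≈ C$360,662.37.
Price-level factor over 6 years: (1 + 7.2%)^6 ≈ 1.5176398167.
The maturity value deflated by that factor is the answer in today's purchasing power.

C$237,646.88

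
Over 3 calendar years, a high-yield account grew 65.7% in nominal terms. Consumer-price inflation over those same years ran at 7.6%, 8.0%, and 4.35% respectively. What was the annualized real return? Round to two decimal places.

10.97%

Cumulative inflation factor: 1.076 × 1.080 × 1.0435 ≈ 1.21263.
Nominal growth factor: 1.65700. Real growth factor = 1.65700 / 1.21263 ≈ 1.36645.
Annualized: 1.36645^(1/3) − 1 ≈ 0.10968.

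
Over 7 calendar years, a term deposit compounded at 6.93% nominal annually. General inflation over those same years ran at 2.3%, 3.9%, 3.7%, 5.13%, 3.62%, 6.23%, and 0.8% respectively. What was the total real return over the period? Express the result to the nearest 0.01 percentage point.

24.32%

Cumulative inflation factor: 1.023 × 1.039 × 1.037 × 1.0513 × 1.0362 × 1.0623 × 1.008 ≈ 1.28572.
Nominal growth factor: 1.59844. Real growth factor = 1.59844 / 1.28572 ≈ 1.24322.
Total real return ≈ 24.3223%.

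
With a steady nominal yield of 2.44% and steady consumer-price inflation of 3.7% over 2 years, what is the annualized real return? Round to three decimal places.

-1.215%

With constant rates the annual real return is the same each year: (1+2.44%)/(1+3.7%) − 1 = -0.01215.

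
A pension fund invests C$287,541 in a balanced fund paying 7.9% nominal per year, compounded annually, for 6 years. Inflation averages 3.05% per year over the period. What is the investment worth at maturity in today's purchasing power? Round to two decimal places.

Nominal value at maturity: C$287,541 × (1 + 7.9%)^6 ≈ C$453,762.34.
Price-level factor over 6 years: (1 + 3.05%)^6 ≈ 1.1975343421.
The maturity value deflated by that factor is the answer in today's purchasing power.

C$378,913.84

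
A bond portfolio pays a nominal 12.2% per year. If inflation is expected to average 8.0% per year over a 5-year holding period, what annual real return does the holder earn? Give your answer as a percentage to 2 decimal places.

3.89%

With constant rates the annual real return is the same each year: (1+12.2%)/(1+8.0%) − 1 = 0.03889.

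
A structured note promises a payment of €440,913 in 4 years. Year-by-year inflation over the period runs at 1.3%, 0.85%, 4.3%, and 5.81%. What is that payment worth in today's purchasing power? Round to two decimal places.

€391,071.83

Price-level factor over 4 years: 1.013 × 1.0085 × 1.043 × 1.0581 ≈ 1.1274476111.
Purchasing power today: €440,913 divided by that factor.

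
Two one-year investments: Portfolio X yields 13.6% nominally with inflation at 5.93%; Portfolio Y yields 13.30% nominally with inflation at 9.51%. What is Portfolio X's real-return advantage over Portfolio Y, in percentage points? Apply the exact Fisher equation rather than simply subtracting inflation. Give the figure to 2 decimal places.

Portfolio X real return: 1.136/1.0593 − 1 = 7.241%.
Portfolio Y real return: 1.1330/1.0951 − 1 = 3.461%.
Difference: 7.241 − 3.461 = 3.780 pp.

3.78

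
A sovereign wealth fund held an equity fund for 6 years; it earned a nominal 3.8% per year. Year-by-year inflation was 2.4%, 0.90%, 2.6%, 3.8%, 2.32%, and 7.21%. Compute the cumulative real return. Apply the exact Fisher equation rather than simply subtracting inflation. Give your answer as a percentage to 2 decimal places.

Cumulative inflation factor: 1.024 × 1.0090 × 1.026 × 1.038 × 1.0232 × 1.0721 ≈ 1.20707.
Nominal growth factor: 1.25079. Real growth factor = 1.25079 / 1.20707 ≈ 1.03622.
Total real return ≈ 3.6221%.

3.62%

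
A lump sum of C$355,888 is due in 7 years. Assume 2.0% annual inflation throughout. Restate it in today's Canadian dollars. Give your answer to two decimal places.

Price-level factor over 7 years: (1 + 2.0%)^7 ≈ 1.1486856676.
Purchasing power today: C$355,888 divided by that factor.

C$309,821.92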